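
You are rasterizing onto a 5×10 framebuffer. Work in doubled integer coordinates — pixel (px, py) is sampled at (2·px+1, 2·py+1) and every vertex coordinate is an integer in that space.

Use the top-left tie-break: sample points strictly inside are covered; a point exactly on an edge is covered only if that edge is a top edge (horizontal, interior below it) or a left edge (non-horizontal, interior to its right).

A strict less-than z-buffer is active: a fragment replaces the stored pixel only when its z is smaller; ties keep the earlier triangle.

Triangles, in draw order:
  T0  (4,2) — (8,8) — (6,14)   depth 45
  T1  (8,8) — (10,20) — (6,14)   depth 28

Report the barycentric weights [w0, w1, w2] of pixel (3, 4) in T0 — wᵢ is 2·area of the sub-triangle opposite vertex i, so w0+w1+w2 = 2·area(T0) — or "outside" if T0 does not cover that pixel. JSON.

T0:
  2·area = 36
  edge (4, 2)→(8, 8): d=(4,6) right/bottom  bias=-1
  edge (8, 8)→(6, 14): d=(-2,6) right/bottom  bias=-1
  edge (6, 14)→(4, 2): d=(-2,-12) top-left  bias=+0
    (2,2)@(5, 5): e=[6,24,6] → X
    (3,2)@(7, 5): e=[-6,12,30] → .
    (4,2)@(9, 5): e=[-18,0,54] → .  [on edge]
    (2,3)@(5, 7): e=[14,20,2] → X
    (3,3)@(7, 7): e=[2,8,26] → X
    (4,3)@(9, 7): e=[-10,-4,50] → .
    (2,4)@(5, 9): e=[22,16,-2] → .
    (3,4)@(7, 9): e=[10,4,22] → X
    (4,4)@(9, 9): e=[-2,-8,46] → .
    (3,5)@(7, 11): e=[18,0,18] → .  [on edge]
    (2,8)@(5, 17): e=[54,0,-18] → .  [on edge]
  covered (4 px):
    . . . . .
    . . . . .
    . . X . .
    . . X X .
    . . . X .
    . . . . .
    . . . . .
    . . . . .
    . . . . .
    . . . . .
T1:
  2·area = 36
  edge (8, 8)→(10, 20): d=(2,12) right/bottom  bias=-1
  edge (10, 20)→(6, 14): d=(-4,-6) top-left  bias=+0
  edge (6, 14)→(8, 8): d=(2,-6) top-left  bias=+0
    (4,2)@(9, 5): e=[-18,54,0] → .  [on edge]
    (3,5)@(7, 11): e=[18,18,0] → X  [on edge]
    (4,5)@(9, 11): e=[-6,30,12] → .
    (3,6)@(7, 13): e=[22,10,4] → X
    (4,6)@(9, 13): e=[-2,22,16] → .
    (3,7)@(7, 15): e=[26,2,8] → X
    (4,7)@(9, 15): e=[2,14,20] → X
    (2,8)@(5, 17): e=[54,-18,0] → .  [on edge]
    (3,8)@(7, 17): e=[30,-6,12] → .
    (4,8)@(9, 17): e=[6,6,24] → X
    (4,9)@(9, 19): e=[10,-2,28] → .
  covered (5 px):
    . . . . .
    . . . . .
    . . . . .
    . . . . .
    . . . . .
    . . . X .
    . . . X .
    . . . X X
    . . . . X
    . . . . .

Answer: [4,22,10]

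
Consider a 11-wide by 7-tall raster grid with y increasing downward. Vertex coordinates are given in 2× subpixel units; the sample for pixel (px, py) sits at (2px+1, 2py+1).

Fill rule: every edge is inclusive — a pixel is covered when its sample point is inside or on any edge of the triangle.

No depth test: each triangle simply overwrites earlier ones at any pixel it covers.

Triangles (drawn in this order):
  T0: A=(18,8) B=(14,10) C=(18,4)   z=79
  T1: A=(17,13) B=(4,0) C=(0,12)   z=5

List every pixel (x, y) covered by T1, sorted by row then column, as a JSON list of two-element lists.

T0:
  2·area = 16
  edge (18, 8)→(14, 10): d=(-4,2) inclusive
  edge (14, 10)→(18, 4): d=(4,-6) inclusive
  edge (18, 4)→(18, 8): d=(0,4) inclusive
    (8,3)@(17, 7): e=[6,6,4] → #
    (9,3)@(19, 7): e=[2,18,-4] → ·
    (7,4)@(15, 9): e=[2,2,12] → #
    (8,4)@(17, 9): e=[-2,14,4] → ·
    (7,5)@(15, 11): e=[-6,10,12] → ·
  covered (2 px):
    · · · · · · · · · · ·
    · · · · · · · · · · ·
    · · · · · · · · · · ·
    · · · · · · · · # · ·
    · · · · · · · # · · ·
    · · · · · · · · · · ·
    · · · · · · · · · · ·
T1:
  2·area = 208  (B↔C swapped to make it positive)
  edge (17, 13)→(0, 12): d=(-17,-1) inclusive
  edge (0, 12)→(4, 0): d=(4,-12) inclusive
  edge (4, 0)→(17, 13): d=(13,13) inclusive
    (2,0)@(5, 1): e=[192,16,0] → #  [on edge]
    (3,0)@(7, 1): e=[194,40,-26] → ·
    (1,1)@(3, 3): e=[156,0,52] → #  [on edge]
    (3,1)@(7, 3): e=[160,48,0] → #  [on edge]
    (4,1)@(9, 3): e=[162,72,-26] → ·
    (1,2)@(3, 5): e=[122,8,78] → #
    (4,2)@(9, 5): e=[128,80,0] → #  [on edge]
    (5,2)@(11, 5): e=[130,104,-26] → ·
    (1,3)@(3, 7): e=[88,16,104] → #
    (5,3)@(11, 7): e=[96,112,0] → #  [on edge]
    (6,3)@(13, 7): e=[98,136,-26] → ·
    (0,4)@(1, 9): e=[52,0,156] → #  [on edge]
    (6,4)@(13, 9): e=[64,144,0] → #  [on edge]
    (7,5)@(15, 11): e=[32,176,0] → #  [on edge]
    (8,6)@(17, 13): e=[0,208,0] → #  [on edge]
  covered (29 px):
    · · # · · · · · · · ·
    · # # # · · · · · · ·
    · # # # # · · · · · ·
    · # # # # # · · · · ·
    # # # # # # # · · · ·
    # # # # # # # # · · ·
    · · · · · · · · # · ·

Final: [[2,0],[1,1],[2,1],[3,1],[1,2],[2,2],[3,2],[4,2],[1,3],[2,3],[3,3],[4,3],[5,3],[0,4],[1,4],[2,4],[3,4],[4,4],[5,4],[6,4],[0,5],[1,5],[2,5],[3,5],[4,5],[5,5],[6,5],[7,5],[8,6]]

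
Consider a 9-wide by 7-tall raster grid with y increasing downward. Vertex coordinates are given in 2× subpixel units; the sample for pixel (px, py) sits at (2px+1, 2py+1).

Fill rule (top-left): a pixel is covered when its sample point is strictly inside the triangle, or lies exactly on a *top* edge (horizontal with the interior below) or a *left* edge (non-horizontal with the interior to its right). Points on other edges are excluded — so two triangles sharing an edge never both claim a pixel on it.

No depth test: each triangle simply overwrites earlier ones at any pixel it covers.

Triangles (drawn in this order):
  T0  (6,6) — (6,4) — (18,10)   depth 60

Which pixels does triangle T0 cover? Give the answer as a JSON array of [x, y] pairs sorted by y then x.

T0:
  2·area = 24
  edge (6, 6)→(6, 4): d=(0,-2) top-left  bias=+0
  edge (6, 4)→(18, 10): d=(12,6) right/bottom  bias=-1
  edge (18, 10)→(6, 6): d=(-12,-4) top-left  bias=+0
    (1,2)@(3, 5): e=[-6,30,0] → .  [on edge]
    (3,2)@(7, 5): e=[2,6,16] → X
    (4,2)@(9, 5): e=[6,-6,24] → .
    (3,3)@(7, 7): e=[2,30,-8] → .
    (4,3)@(9, 7): e=[6,18,0] → X  [on edge]
    (5,3)@(11, 7): e=[10,6,8] → X
    (6,3)@(13, 7): e=[14,-6,16] → .
    (4,4)@(9, 9): e=[6,42,-24] → .
    (5,4)@(11, 9): e=[10,30,-16] → .
    (7,4)@(15, 9): e=[18,6,0] → X  [on edge]
    (8,4)@(17, 9): e=[22,-6,8] → .
    (7,5)@(15, 11): e=[18,30,-24] → .
  covered (4 px):
    . . . . . . . . .
    . . . . . . . . .
    . . . X . . . . .
    . . . . X X . . .
    . . . . . . . X .
    . . . . . . . . .
    . . . . . . . . .

Result: [[3,2],[4,3],[5,3],[7,4]]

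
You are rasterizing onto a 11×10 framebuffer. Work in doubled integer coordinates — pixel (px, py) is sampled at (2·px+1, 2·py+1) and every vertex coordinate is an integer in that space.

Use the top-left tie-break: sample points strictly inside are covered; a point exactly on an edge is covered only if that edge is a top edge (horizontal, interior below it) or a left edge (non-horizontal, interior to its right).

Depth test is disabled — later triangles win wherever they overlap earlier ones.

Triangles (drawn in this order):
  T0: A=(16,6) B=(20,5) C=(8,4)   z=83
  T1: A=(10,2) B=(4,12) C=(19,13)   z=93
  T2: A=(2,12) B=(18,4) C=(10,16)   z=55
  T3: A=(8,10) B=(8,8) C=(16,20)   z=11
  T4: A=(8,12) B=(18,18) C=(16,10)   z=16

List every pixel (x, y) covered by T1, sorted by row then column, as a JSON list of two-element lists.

T0:
  2·area = 16  (B↔C swapped to make it positive)
  edge (16, 6)→(8, 4): d=(-8,-2) top-left  bias=+0
  edge (8, 4)→(20, 5): d=(12,1) right/bottom  bias=-1
  edge (20, 5)→(16, 6): d=(-4,1) right/bottom  bias=-1
    (6,2)@(13, 5): e=[2,7,7] → X
    (7,2)@(15, 5): e=[6,5,5] → X
    (8,2)@(17, 5): e=[10,3,3] → X
    (9,2)@(19, 5): e=[14,1,1] → X
    (10,2)@(21, 5): e=[18,-1,-1] → .
    (6,3)@(13, 7): e=[-14,31,-1] → .
    (7,3)@(15, 7): e=[-10,29,-3] → .
    (8,3)@(17, 7): e=[-6,27,-5] → .
    (9,3)@(19, 7): e=[-2,25,-7] → .
  covered (4 px):
    . . . . . . . . . . .
    . . . . . . . . . . .
    . . . . . . X X X X .
    . . . . . . . . . . .
    . . . . . . . . . . .
    . . . . . . . . . . .
    . . . . . . . . . . .
    . . . . . . . . . . .
    . . . . . . . . . . .
    . . . . . . . . . . .
T1:
  2·area = 156  (B↔C swapped to make it positive)
  edge (10, 2)→(19, 13): d=(9,11) right/bottom  bias=-1
  edge (19, 13)→(4, 12): d=(-15,-1) top-left  bias=+0
  edge (4, 12)→(10, 2): d=(6,-10) top-left  bias=+0
    (4,2)@(9, 5): e=[38,110,8] → X
    (5,2)@(11, 5): e=[16,112,28] → X
    (6,2)@(13, 5): e=[-6,114,48] → .
    (3,3)@(7, 7): e=[78,78,0] → X  [on edge]
    (6,3)@(13, 7): e=[12,84,60] → X
    (7,3)@(15, 7): e=[-10,86,80] → .
    (3,4)@(7, 9): e=[96,48,12] → X
    (7,4)@(15, 9): e=[8,56,92] → X
    (8,4)@(17, 9): e=[-14,58,112] → .
    (2,5)@(5, 11): e=[136,16,4] → X
    (8,5)@(17, 11): e=[4,28,124] → X
    (9,5)@(19, 11): e=[-18,30,144] → .
    (9,6)@(19, 13): e=[0,0,156] → .  [on edge]
    (0,8)@(1, 17): e=[234,-78,0] → .  [on edge]
  covered (18 px):
    . . . . . . . . . . .
    . . . . . . . . . . .
    . . . . X X . . . . .
    . . . X X X X . . . .
    . . . X X X X X . . .
    . . X X X X X X X . .
    . . . . . . . . . . .
    . . . . . . . . . . .
    . . . . . . . . . . .
    . . . . . . . . . . .
T2:
  2·area = 128
  edge (2, 12)→(18, 4): d=(16,-8) top-left  bias=+0
  edge (18, 4)→(10, 16): d=(-8,12) right/bottom  bias=-1
  edge (10, 16)→(2, 12): d=(-8,-4) top-left  bias=+0
    (8,2)@(17, 5): e=[8,4,116] → X
    (9,2)@(19, 5): e=[24,-20,124] → .
    (6,3)@(13, 7): e=[8,36,84] → X
    (7,3)@(15, 7): e=[24,12,92] → X
    (8,3)@(17, 7): e=[40,-12,100] → .
    (4,4)@(9, 9): e=[8,68,52] → X
    (5,4)@(11, 9): e=[24,44,60] → X
    (7,4)@(15, 9): e=[56,-4,76] → .
    (2,5)@(5, 11): e=[8,100,20] → X
    (3,5)@(7, 11): e=[24,76,28] → X
    (7,5)@(15, 11): e=[88,-20,60] → .
    (2,6)@(5, 13): e=[40,84,4] → X
  covered (16 px):
    . . . . . . . . . . .
    . . . . . . . . . . .
    . . . . . . . . X . .
    . . . . . . X X . . .
    . . . . X X X . . . .
    . . X X X X X . . . .
    . . X X X X . . . . .
    . . . . X . . . . . .
    . . . . . . . . . . .
    . . . . . . . . . . .
T3:
  2·area = 16
  edge (8, 10)→(8, 8): d=(0,-2) top-left  bias=+0
  edge (8, 8)→(16, 20): d=(8,12) right/bottom  bias=-1
  edge (16, 20)→(8, 10): d=(-8,-10) top-left  bias=+0
    (4,5)@(9, 11): e=[2,12,2] → X
    (5,5)@(11, 11): e=[6,-12,22] → .
    (4,6)@(9, 13): e=[2,28,-14] → .
    (5,6)@(11, 13): e=[6,4,6] → X
    (6,6)@(13, 13): e=[10,-20,26] → .
    (5,7)@(11, 15): e=[6,20,-10] → .
  covered (2 px):
    . . . . . . . . . . .
    . . . . . . . . . . .
    . . . . . . . . . . .
    . . . . . . . . . . .
    . . . . . . . . . . .
    . . . . X . . . . . .
    . . . . . X . . . . .
    . . . . . . . . . . .
    . . . . . . . . . . .
    . . . . . . . . . . .
T4:
  2·area = 68  (B↔C swapped to make it positive)
  edge (8, 12)→(16, 10): d=(8,-2) top-left  bias=+0
  edge (16, 10)→(18, 18): d=(2,8) right/bottom  bias=-1
  edge (18, 18)→(8, 12): d=(-10,-6) top-left  bias=+0
    (1,4)@(3, 9): e=[-34,102,0] → .  [on edge]
    (6,5)@(13, 11): e=[2,26,40] → X
    (7,5)@(15, 11): e=[6,10,52] → X
    (8,5)@(17, 11): e=[10,-6,64] → .
    (5,6)@(11, 13): e=[14,46,8] → X
    (8,6)@(17, 13): e=[26,-2,44] → .
    (5,7)@(11, 15): e=[30,50,-12] → .
    (6,7)@(13, 15): e=[34,34,0] → X  [on edge]
    (8,7)@(17, 15): e=[42,2,24] → X
    (9,7)@(19, 15): e=[46,-14,36] → .
    (6,8)@(13, 17): e=[50,38,-20] → .
    (7,8)@(15, 17): e=[54,22,-8] → .
  covered (9 px):
    . . . . . . . . . . .
    . . . . . . . . . . .
    . . . . . . . . . . .
    . . . . . . . . . . .
    . . . . . . . . . . .
    . . . . . . X X . . .
    . . . . . X X X . . .
    . . . . . . X X X . .
    . . . . . . . . X . .
    . . . . . . . . . . .

Answer: [[4,2],[5,2],[3,3],[4,3],[5,3],[6,3],[3,4],[4,4],[5,4],[6,4],[7,4],[2,5],[3,5],[4,5],[5,5],[6,5],[7,5],[8,5]]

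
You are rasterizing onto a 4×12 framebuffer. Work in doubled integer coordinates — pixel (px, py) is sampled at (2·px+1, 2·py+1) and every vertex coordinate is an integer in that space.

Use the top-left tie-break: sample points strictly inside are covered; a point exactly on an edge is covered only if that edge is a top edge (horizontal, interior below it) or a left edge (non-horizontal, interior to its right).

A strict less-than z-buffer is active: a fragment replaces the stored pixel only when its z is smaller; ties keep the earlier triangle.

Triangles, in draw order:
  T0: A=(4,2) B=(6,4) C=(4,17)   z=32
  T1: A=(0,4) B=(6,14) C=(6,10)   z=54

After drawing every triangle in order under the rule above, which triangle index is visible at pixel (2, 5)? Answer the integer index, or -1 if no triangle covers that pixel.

T0:
  2·area = 30
  edge (4, 2)→(6, 4): d=(2,2) right/bottom  bias=-1
  edge (6, 4)→(4, 17): d=(-2,13) right/bottom  bias=-1
  edge (4, 17)→(4, 2): d=(0,-15) top-left  bias=+0
    (1,0)@(3, 1): e=[0,45,-15] → ·  [on edge]
    (2,1)@(5, 3): e=[0,15,15] → ·  [on edge]
    (2,2)@(5, 5): e=[4,11,15] → █
    (3,2)@(7, 5): e=[0,-15,45] → ·  [on edge]
    (2,3)@(5, 7): e=[8,7,15] → █
    (3,3)@(7, 7): e=[4,-19,45] → ·
    (2,4)@(5, 9): e=[12,3,15] → █
    (3,4)@(7, 9): e=[8,-23,45] → ·
    (2,5)@(5, 11): e=[16,-1,15] → ·
  covered (3 px):
    · · · ·
    · · · ·
    · · █ ·
    · · █ ·
    · · █ ·
    · · · ·
    · · · ·
    · · · ·
    · · · ·
    · · · ·
    · · · ·
    · · · ·
T1:
  2·area = 24  (B↔C swapped to make it positive)
  edge (0, 4)→(6, 10): d=(6,6) right/bottom  bias=-1
  edge (6, 10)→(6, 14): d=(0,4) right/bottom  bias=-1
  edge (6, 14)→(0, 4): d=(-6,-10) top-left  bias=+0
    (0,2)@(1, 5): e=[0,20,4] → ·  [on edge]
    (1,3)@(3, 7): e=[0,12,12] → ·  [on edge]
    (1,4)@(3, 9): e=[12,12,0] → █  [on edge]
    (2,4)@(5, 9): e=[0,4,20] → ·  [on edge]
    (1,5)@(3, 11): e=[24,12,-12] → ·
    (2,5)@(5, 11): e=[12,4,8] → █
    (3,5)@(7, 11): e=[0,-4,28] → ·  [on edge]
    (2,6)@(5, 13): e=[24,4,-4] → ·
  covered (2 px):
    · · · ·
    · · · ·
    · · · ·
    · · · ·
    · █ · ·
    · · █ ·
    · · · ·
    · · · ·
    · · · ·
    · · · ·
    · · · ·
    · · · ·

Z-buffer (winner per pixel, '.' = empty):
  . . . .
  . . . .
  . . 0 .
  . . 0 .
  . 1 0 .
  . . 1 .
  . . . .
  . . . .
  . . . .
  . . . .
  . . . .
  . . . .

Result: 1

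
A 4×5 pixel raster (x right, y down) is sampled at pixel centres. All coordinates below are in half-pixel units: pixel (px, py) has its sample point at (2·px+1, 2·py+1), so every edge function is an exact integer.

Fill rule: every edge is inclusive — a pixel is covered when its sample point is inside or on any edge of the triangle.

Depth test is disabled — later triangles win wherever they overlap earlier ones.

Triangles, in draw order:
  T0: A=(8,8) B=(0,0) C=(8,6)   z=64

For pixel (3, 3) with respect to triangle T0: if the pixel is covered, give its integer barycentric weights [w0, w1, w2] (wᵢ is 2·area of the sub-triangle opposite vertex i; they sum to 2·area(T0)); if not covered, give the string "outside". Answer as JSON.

T0:
  2·area = 16
  edge (8, 8)→(0, 0): d=(-8,-8) inclusive
  edge (0, 0)→(8, 6): d=(8,6) inclusive
  edge (8, 6)→(8, 8): d=(0,2) inclusive
    (0,0)@(1, 1): e=[0,2,14] → #  [on edge]
    (1,0)@(3, 1): e=[16,-10,10] → ·
    (0,1)@(1, 3): e=[-16,18,14] → ·
    (1,1)@(3, 3): e=[0,6,10] → #  [on edge]
    (2,1)@(5, 3): e=[16,-6,6] → ·
    (1,2)@(3, 5): e=[-16,22,10] → ·
    (2,2)@(5, 5): e=[0,10,6] → #  [on edge]
    (3,2)@(7, 5): e=[16,-2,2] → ·
    (2,3)@(5, 7): e=[-16,26,6] → ·
    (3,3)@(7, 7): e=[0,14,2] → #  [on edge]
    (3,4)@(7, 9): e=[-16,30,2] → ·
  covered (4 px):
    # · · ·
    · # · ·
    · · # ·
    · · · #
    · · · ·

Answer: [14,2,0]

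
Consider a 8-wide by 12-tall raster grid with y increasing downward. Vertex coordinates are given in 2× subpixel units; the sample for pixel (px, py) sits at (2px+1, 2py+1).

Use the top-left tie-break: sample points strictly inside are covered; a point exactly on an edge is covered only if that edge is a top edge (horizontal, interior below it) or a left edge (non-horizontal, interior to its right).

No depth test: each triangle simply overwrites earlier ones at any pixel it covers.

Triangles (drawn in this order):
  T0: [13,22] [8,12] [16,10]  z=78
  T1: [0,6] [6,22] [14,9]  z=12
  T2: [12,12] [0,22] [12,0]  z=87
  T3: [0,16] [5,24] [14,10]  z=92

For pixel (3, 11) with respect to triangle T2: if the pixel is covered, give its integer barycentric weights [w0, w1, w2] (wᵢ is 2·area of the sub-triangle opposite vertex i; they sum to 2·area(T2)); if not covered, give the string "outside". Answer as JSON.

T0:
  2·area = 90
  edge (13, 22)→(8, 12): d=(-5,-10) top-left  bias=+0
  edge (8, 12)→(16, 10): d=(8,-2) top-left  bias=+0
  edge (16, 10)→(13, 22): d=(-3,12) right/bottom  bias=-1
    (6,5)@(13, 11): e=[55,2,33] → #
    (7,5)@(15, 11): e=[75,6,9] → #
    (4,6)@(9, 13): e=[5,10,75] → #
    (5,6)@(11, 13): e=[25,14,51] → #
    (4,7)@(9, 15): e=[-5,26,69] → ·
    (5,7)@(11, 15): e=[15,30,45] → #
    (7,7)@(15, 15): e=[55,38,-3] → ·
    (5,8)@(11, 17): e=[5,46,39] → #
    (7,8)@(15, 17): e=[45,54,-9] → ·
    (5,9)@(11, 19): e=[-5,62,33] → ·
    (6,9)@(13, 19): e=[15,66,9] → #
    (7,9)@(15, 19): e=[35,70,-15] → ·
  covered (12 px):
    · · · · · · · ·
    · · · · · · · ·
    · · · · · · · ·
    · · · · · · · ·
    · · · · · · · ·
    · · · · · · # #
    · · · · # # # #
    · · · · · # # ·
    · · · · · # # ·
    · · · · · · # ·
    · · · · · · # ·
    · · · · · · · ·
T1:
  2·area = 206  (B↔C swapped to make it positive)
  edge (0, 6)→(14, 9): d=(14,3) right/bottom  bias=-1
  edge (14, 9)→(6, 22): d=(-8,13) right/bottom  bias=-1
  edge (6, 22)→(0, 6): d=(-6,-16) top-left  bias=+0
    (0,3)@(1, 7): e=[11,185,10] → #
    (1,3)@(3, 7): e=[5,159,42] → #
    (2,3)@(5, 7): e=[-1,133,74] → ·
    (0,4)@(1, 9): e=[39,169,-2] → ·
    (1,4)@(3, 9): e=[33,143,30] → #
    (2,4)@(5, 9): e=[27,117,62] → #
    (3,4)@(7, 9): e=[21,91,94] → #
    (4,4)@(9, 9): e=[15,65,126] → #
    (5,4)@(11, 9): e=[9,39,158] → #
    (6,4)@(13, 9): e=[3,13,190] → #
    (7,4)@(15, 9): e=[-3,-13,222] → ·
    (1,5)@(3, 11): e=[61,127,18] → #
  covered (26 px):
    · · · · · · · ·
    · · · · · · · ·
    · · · · · · · ·
    # # · · · · · ·
    · # # # # # # ·
    · # # # # # · ·
    · # # # # # · ·
    · · # # # · · ·
    · · # # # · · ·
    · · # # · · · ·
    · · · · · · · ·
    · · · · · · · ·
T2:
  2·area = 144
  edge (12, 12)→(0, 22): d=(-12,10) right/bottom  bias=-1
  edge (0, 22)→(12, 0): d=(12,-22) top-left  bias=+0
  edge (12, 0)→(12, 12): d=(0,12) right/bottom  bias=-1
    (5,1)@(11, 3): e=[118,14,12] → #
    (6,1)@(13, 3): e=[98,58,-12] → ·
    (5,2)@(11, 5): e=[94,38,12] → #
    (6,2)@(13, 5): e=[74,82,-12] → ·
    (4,3)@(9, 7): e=[90,18,36] → #
    (6,3)@(13, 7): e=[50,106,-12] → ·
    (4,4)@(9, 9): e=[66,42,36] → #
    (6,4)@(13, 9): e=[26,130,-12] → ·
    (3,5)@(7, 11): e=[62,22,60] → #
    (6,5)@(13, 11): e=[2,154,-12] → ·
    (2,6)@(5, 13): e=[58,2,84] → #
    (5,6)@(11, 13): e=[-2,134,12] → ·
  covered (18 px):
    · · · · · · · ·
    · · · · · # · ·
    · · · · · # · ·
    · · · · # # · ·
    · · · · # # · ·
    · · · # # # · ·
    · · # # # · · ·
    · · # # · · · ·
    · # # · · · · ·
    · # · · · · · ·
    # · · · · · · ·
    · · · · · · · ·
T3:
  2·area = 142  (B↔C swapped to make it positive)
  edge (0, 16)→(14, 10): d=(14,-6) top-left  bias=+0
  edge (14, 10)→(5, 24): d=(-9,14) right/bottom  bias=-1
  edge (5, 24)→(0, 16): d=(-5,-8) top-left  bias=+0
    (6,5)@(13, 11): e=[8,5,129] → #
    (7,5)@(15, 11): e=[20,-23,145] → ·
    (3,6)@(7, 13): e=[0,71,71] → #  [on edge]
    (4,6)@(9, 13): e=[12,43,87] → #
    (5,6)@(11, 13): e=[24,15,103] → #
    (6,6)@(13, 13): e=[36,-13,119] → ·
    (1,7)@(3, 15): e=[4,109,29] → #
    (2,7)@(5, 15): e=[16,81,45] → #
    (5,7)@(11, 15): e=[52,-3,93] → ·
    (0,8)@(1, 17): e=[20,119,3] → #
    (5,8)@(11, 17): e=[80,-21,83] → ·
    (0,9)@(1, 19): e=[48,101,-7] → ·
  covered (18 px):
    · · · · · · · ·
    · · · · · · · ·
    · · · · · · · ·
    · · · · · · · ·
    · · · · · · · ·
    · · · · · · # ·
    · · · # # # · ·
    · # # # # · · ·
    # # # # # · · ·
    · # # # · · · ·
    · · # · · · · ·
    · · # · · · · ·

Answer: "outside"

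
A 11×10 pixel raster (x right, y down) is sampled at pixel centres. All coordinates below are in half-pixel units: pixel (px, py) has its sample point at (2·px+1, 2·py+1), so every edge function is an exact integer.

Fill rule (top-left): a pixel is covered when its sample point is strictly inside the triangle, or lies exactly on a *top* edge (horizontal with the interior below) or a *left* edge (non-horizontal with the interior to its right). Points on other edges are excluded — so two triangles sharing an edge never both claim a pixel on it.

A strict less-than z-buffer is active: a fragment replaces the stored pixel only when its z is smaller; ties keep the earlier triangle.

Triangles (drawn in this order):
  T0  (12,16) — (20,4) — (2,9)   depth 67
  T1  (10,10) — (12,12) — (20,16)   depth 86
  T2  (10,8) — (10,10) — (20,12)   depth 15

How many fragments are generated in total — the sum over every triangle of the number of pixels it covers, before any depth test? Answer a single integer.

T0:
  2·area = 176  (B↔C swapped to make it positive)
  edge (12, 16)→(2, 9): d=(-10,-7) top-left  bias=+0
  edge (2, 9)→(20, 4): d=(18,-5) top-left  bias=+0
  edge (20, 4)→(12, 16): d=(-8,12) right/bottom  bias=-1
    (8,2)@(17, 5): e=[145,3,28] → X
    (9,2)@(19, 5): e=[159,13,4] → X
    (10,2)@(21, 5): e=[173,23,-20] → .
    (5,3)@(11, 7): e=[83,9,84] → X
    (6,3)@(13, 7): e=[97,19,60] → X
    (7,3)@(15, 7): e=[111,29,36] → X
    (9,3)@(19, 7): e=[139,49,-12] → .
    (1,4)@(3, 9): e=[7,5,164] → X
    (2,4)@(5, 9): e=[21,15,140] → X
    (3,4)@(7, 9): e=[35,25,116] → X
    (4,4)@(9, 9): e=[49,35,92] → X
    (8,4)@(17, 9): e=[105,75,-4] → .
  covered (23 px):
    . . . . . . . . . . .
    . . . . . . . . . . .
    . . . . . . . . X X .
    . . . . . X X X X . .
    . X X X X X X X . . .
    . . X X X X X X . . .
    . . . . X X X . . . .
    . . . . . X . . . . .
    . . . . . . . . . . .
    . . . . . . . . . . .
T1:
  2·area = 8  (B↔C swapped to make it positive)
  edge (10, 10)→(20, 16): d=(10,6) right/bottom  bias=-1
  edge (20, 16)→(12, 12): d=(-8,-4) top-left  bias=+0
  edge (12, 12)→(10, 10): d=(-2,-2) top-left  bias=+0
    (0,0)@(1, 1): e=[-36,44,0] → .  [on edge]
    (1,1)@(3, 3): e=[-28,36,0] → .  [on edge]
    (2,2)@(5, 5): e=[-20,28,0] → .  [on edge]
    (2,3)@(5, 7): e=[0,12,-4] → .  [on edge]
    (3,3)@(7, 7): e=[-12,20,0] → .  [on edge]
    (4,4)@(9, 9): e=[-4,12,0] → .  [on edge]
    (5,5)@(11, 11): e=[4,4,0] → X  [on edge]
    (6,5)@(13, 11): e=[-8,12,4] → .
    (5,6)@(11, 13): e=[24,-12,-4] → .
    (6,6)@(13, 13): e=[12,-4,0] → .  [on edge]
    (7,6)@(15, 13): e=[0,4,4] → .  [on edge]
    (7,7)@(15, 15): e=[20,-12,0] → .  [on edge]
    (8,8)@(17, 17): e=[28,-20,0] → .  [on edge]
    (9,9)@(19, 19): e=[36,-28,0] → .  [on edge]
  covered (1 px):
    . . . . . . . . . . .
    . . . . . . . . . . .
    . . . . . . . . . . .
    . . . . . . . . . . .
    . . . . . . . . . . .
    . . . . . X . . . . .
    . . . . . . . . . . .
    . . . . . . . . . . .
    . . . . . . . . . . .
    . . . . . . . . . . .
T2:
  2·area = 20  (B↔C swapped to make it positive)
  edge (10, 8)→(20, 12): d=(10,4) right/bottom  bias=-1
  edge (20, 12)→(10, 10): d=(-10,-2) top-left  bias=+0
  edge (10, 10)→(10, 8): d=(0,-2) top-left  bias=+0
    (2,4)@(5, 9): e=[30,0,-10] → .  [on edge]
    (5,4)@(11, 9): e=[6,12,2] → X
    (6,4)@(13, 9): e=[-2,16,6] → .
    (5,5)@(11, 11): e=[26,-8,2] → .
    (7,5)@(15, 11): e=[10,0,10] → X  [on edge]
    (8,5)@(17, 11): e=[2,4,14] → X
    (9,5)@(19, 11): e=[-6,8,18] → .
    (7,6)@(15, 13): e=[30,-20,10] → .
    (8,6)@(17, 13): e=[22,-16,14] → .
  covered (3 px):
    . . . . . . . . . . .
    . . . . . . . . . . .
    . . . . . . . . . . .
    . . . . . . . . . . .
    . . . . . X . . . . .
    . . . . . . . X X . .
    . . . . . . . . . . .
    . . . . . . . . . . .
    . . . . . . . . . . .
    . . . . . . . . . . .

Result: 27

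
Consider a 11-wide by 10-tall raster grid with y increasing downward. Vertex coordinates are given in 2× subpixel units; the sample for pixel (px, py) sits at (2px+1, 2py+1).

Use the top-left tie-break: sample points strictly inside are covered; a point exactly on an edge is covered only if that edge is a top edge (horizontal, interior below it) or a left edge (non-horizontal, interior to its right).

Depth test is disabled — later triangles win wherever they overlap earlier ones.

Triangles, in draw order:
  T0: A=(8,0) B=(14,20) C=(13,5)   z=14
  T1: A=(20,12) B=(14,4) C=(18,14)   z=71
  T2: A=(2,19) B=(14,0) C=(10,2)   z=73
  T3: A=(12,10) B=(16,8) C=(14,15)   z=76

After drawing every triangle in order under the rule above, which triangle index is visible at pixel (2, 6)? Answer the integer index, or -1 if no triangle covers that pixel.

T0:
  2·area = 70  (B↔C swapped to make it positive)
  edge (8, 0)→(13, 5): d=(5,5) right/bottom  bias=-1
  edge (13, 5)→(14, 20): d=(1,15) right/bottom  bias=-1
  edge (14, 20)→(8, 0): d=(-6,-20) top-left  bias=+0
    (4,0)@(9, 1): e=[0,56,14] → ·  [on edge]
    (4,1)@(9, 3): e=[10,58,2] → #
    (5,1)@(11, 3): e=[0,28,42] → ·  [on edge]
    (4,2)@(9, 5): e=[20,60,-10] → ·
    (5,2)@(11, 5): e=[10,30,30] → #
    (6,2)@(13, 5): e=[0,0,70] → ·  [on edge]
    (5,3)@(11, 7): e=[20,32,18] → #
    (6,3)@(13, 7): e=[10,2,58] → #
    (7,3)@(15, 7): e=[0,-28,98] → ·  [on edge]
    (5,4)@(11, 9): e=[30,34,6] → #
    (7,4)@(15, 9): e=[10,-26,86] → ·
    (8,4)@(17, 9): e=[0,-56,126] → ·  [on edge]
    (9,5)@(19, 11): e=[0,-84,154] → ·  [on edge]
    (10,6)@(21, 13): e=[0,-112,182] → ·  [on edge]
  covered (9 px):
    · · · · · · · · · · ·
    · · · · # · · · · · ·
    · · · · · # · · · · ·
    · · · · · # # · · · ·
    · · · · · # # · · · ·
    · · · · · · # · · · ·
    · · · · · · # · · · ·
    · · · · · · # · · · ·
    · · · · · · · · · · ·
    · · · · · · · · · · ·
T1:
  2·area = 28  (B↔C swapped to make it positive)
  edge (20, 12)→(18, 14): d=(-2,2) right/bottom  bias=-1
  edge (18, 14)→(14, 4): d=(-4,-10) top-left  bias=+0
  edge (14, 4)→(20, 12): d=(6,8) right/bottom  bias=-1
    (8,4)@(17, 9): e=[12,10,6] → #
    (9,4)@(19, 9): e=[8,30,-10] → ·
    (8,5)@(17, 11): e=[8,2,18] → #
    (9,5)@(19, 11): e=[4,22,2] → #
    (10,5)@(21, 11): e=[0,42,-14] → ·  [on edge]
    (8,6)@(17, 13): e=[4,-6,30] → ·
    (9,6)@(19, 13): e=[0,14,14] → ·  [on edge]
    (8,7)@(17, 15): e=[0,-14,42] → ·  [on edge]
    (7,8)@(15, 17): e=[0,-42,70] → ·  [on edge]
    (6,9)@(13, 19): e=[0,-70,98] → ·  [on edge]
  covered (3 px):
    · · · · · · · · · · ·
    · · · · · · · · · · ·
    · · · · · · · · · · ·
    · · · · · · · · · · ·
    · · · · · · · · # · ·
    · · · · · · · · # # ·
    · · · · · · · · · · ·
    · · · · · · · · · · ·
    · · · · · · · · · · ·
    · · · · · · · · · · ·
T2:
  2·area = 52  (B↔C swapped to make it positive)
  edge (2, 19)→(10, 2): d=(8,-17) top-left  bias=+0
  edge (10, 2)→(14, 0): d=(4,-2) top-left  bias=+0
  edge (14, 0)→(2, 19): d=(-12,19) right/bottom  bias=-1
    (6,0)@(13, 1): e=[43,2,7] → #
    (7,0)@(15, 1): e=[77,6,-31] → ·
    (5,1)@(11, 3): e=[25,6,21] → #
    (6,1)@(13, 3): e=[59,10,-17] → ·
    (4,2)@(9, 5): e=[7,10,35] → #
    (5,2)@(11, 5): e=[41,14,-3] → ·
    (4,3)@(9, 7): e=[23,18,11] → #
    (5,3)@(11, 7): e=[57,22,-27] → ·
    (3,4)@(7, 9): e=[5,22,25] → #
    (4,4)@(9, 9): e=[39,26,-13] → ·
    (3,5)@(7, 11): e=[21,30,1] → #
    (4,5)@(9, 11): e=[55,34,-37] → ·
  covered (8 px):
    · · · · · · # · · · ·
    · · · · · # · · · · ·
    · · · · # · · · · · ·
    · · · · # · · · · · ·
    · · · # · · · · · · ·
    · · · # · · · · · · ·
    · · # · · · · · · · ·
    · · · · · · · · · · ·
    · # · · · · · · · · ·
    · · · · · · · · · · ·
T3:
  2·area = 24
  edge (12, 10)→(16, 8): d=(4,-2) top-left  bias=+0
  edge (16, 8)→(14, 15): d=(-2,7) right/bottom  bias=-1
  edge (14, 15)→(12, 10): d=(-2,-5) top-left  bias=+0
    (7,4)@(15, 9): e=[2,5,17] → #
    (8,4)@(17, 9): e=[6,-9,27] → ·
    (6,5)@(13, 11): e=[6,15,3] → #
    (8,5)@(17, 11): e=[14,-13,23] → ·
    (6,6)@(13, 13): e=[14,11,-1] → ·
    (7,6)@(15, 13): e=[18,-3,9] → ·
  covered (3 px):
    · · · · · · · · · · ·
    · · · · · · · · · · ·
    · · · · · · · · · · ·
    · · · · · · · · · · ·
    · · · · · · · # · · ·
    · · · · · · # # · · ·
    · · · · · · · · · · ·
    · · · · · · · · · · ·
    · · · · · · · · · · ·
    · · · · · · · · · · ·

Z-buffer (winner per pixel, '.' = empty):
  . . . . . . 2 . . . .
  . . . . 0 2 . . . . .
  . . . . 2 0 . . . . .
  . . . . 2 0 0 . . . .
  . . . 2 . 0 0 3 1 . .
  . . . 2 . . 3 3 1 1 .
  . . 2 . . . 0 . . . .
  . . . . . . 0 . . . .
  . 2 . . . . . . . . .
  . . . . . . . . . . .

Result: 2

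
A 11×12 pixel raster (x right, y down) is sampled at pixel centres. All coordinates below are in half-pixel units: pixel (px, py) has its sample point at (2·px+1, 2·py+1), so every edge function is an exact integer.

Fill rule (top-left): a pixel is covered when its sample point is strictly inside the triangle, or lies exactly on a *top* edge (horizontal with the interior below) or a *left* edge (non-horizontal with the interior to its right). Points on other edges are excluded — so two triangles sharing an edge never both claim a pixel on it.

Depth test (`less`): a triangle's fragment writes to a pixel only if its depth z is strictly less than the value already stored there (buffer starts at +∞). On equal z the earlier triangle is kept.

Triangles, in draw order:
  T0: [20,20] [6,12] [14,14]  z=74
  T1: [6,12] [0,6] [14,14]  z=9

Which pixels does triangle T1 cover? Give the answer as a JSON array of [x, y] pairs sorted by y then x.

T0:
  2·area = 36
  edge (20, 20)→(6, 12): d=(-14,-8) top-left  bias=+0
  edge (6, 12)→(14, 14): d=(8,2) right/bottom  bias=-1
  edge (14, 14)→(20, 20): d=(6,6) right/bottom  bias=-1
    (0,0)@(1, 1): e=[114,-78,0] → ·  [on edge]
    (1,1)@(3, 3): e=[102,-66,0] → ·  [on edge]
    (2,2)@(5, 5): e=[90,-54,0] → ·  [on edge]
    (3,3)@(7, 7): e=[78,-42,0] → ·  [on edge]
    (4,4)@(9, 9): e=[66,-30,0] → ·  [on edge]
    (5,5)@(11, 11): e=[54,-18,0] → ·  [on edge]
    (4,6)@(9, 13): e=[10,2,24] → █
    (5,6)@(11, 13): e=[26,-2,12] → ·
    (6,6)@(13, 13): e=[42,-6,0] → ·  [on edge]
    (4,7)@(9, 15): e=[-18,18,36] → ·
    (6,7)@(13, 15): e=[14,10,12] → █
    (7,7)@(15, 15): e=[30,6,0] → ·  [on edge]
    (8,8)@(17, 17): e=[18,18,0] → ·  [on edge]
    (9,9)@(19, 19): e=[6,30,0] → ·  [on edge]
    (10,10)@(21, 21): e=[-6,42,0] → ·  [on edge]
  covered (3 px):
    · · · · · · · · · · ·
    · · · · · · · · · · ·
    · · · · · · · · · · ·
    · · · · · · · · · · ·
    · · · · · · · · · · ·
    · · · · · · · · · · ·
    · · · · █ · · · · · ·
    · · · · · · █ · · · ·
    · · · · · · · █ · · ·
    · · · · · · · · · · ·
    · · · · · · · · · · ·
    · · · · · · · · · · ·
T1:
  2·area = 36
  edge (6, 12)→(0, 6): d=(-6,-6) top-left  bias=+0
  edge (0, 6)→(14, 14): d=(14,8) right/bottom  bias=-1
  edge (14, 14)→(6, 12): d=(-8,-2) top-left  bias=+0
    (0,3)@(1, 7): e=[0,6,30] → █  [on edge]
    (1,3)@(3, 7): e=[12,-10,34] → ·
    (0,4)@(1, 9): e=[-12,34,14] → ·
    (1,4)@(3, 9): e=[0,18,18] → █  [on edge]
    (2,4)@(5, 9): e=[12,2,22] → █
    (3,4)@(7, 9): e=[24,-14,26] → ·
    (1,5)@(3, 11): e=[-12,46,2] → ·
    (2,5)@(5, 11): e=[0,30,6] → █  [on edge]
    (3,5)@(7, 11): e=[12,14,10] → █
    (4,5)@(9, 11): e=[24,-2,14] → ·
    (2,6)@(5, 13): e=[-12,58,-10] → ·
    (3,6)@(7, 13): e=[0,42,-6] → ·  [on edge]
    (4,7)@(9, 15): e=[0,54,-18] → ·  [on edge]
    (5,8)@(11, 17): e=[0,66,-30] → ·  [on edge]
    (6,9)@(13, 19): e=[0,78,-42] → ·  [on edge]
    (7,10)@(15, 21): e=[0,90,-54] → ·  [on edge]
    (8,11)@(17, 23): e=[0,102,-66] → ·  [on edge]
  covered (6 px):
    · · · · · · · · · · ·
    · · · · · · · · · · ·
    · · · · · · · · · · ·
    █ · · · · · · · · · ·
    · █ █ · · · · · · · ·
    · · █ █ · · · · · · ·
    · · · · · █ · · · · ·
    · · · · · · · · · · ·
    · · · · · · · · · · ·
    · · · · · · · · · · ·
    · · · · · · · · · · ·
    · · · · · · · · · · ·

Final: [[0,3],[1,4],[2,4],[2,5],[3,5],[5,6]]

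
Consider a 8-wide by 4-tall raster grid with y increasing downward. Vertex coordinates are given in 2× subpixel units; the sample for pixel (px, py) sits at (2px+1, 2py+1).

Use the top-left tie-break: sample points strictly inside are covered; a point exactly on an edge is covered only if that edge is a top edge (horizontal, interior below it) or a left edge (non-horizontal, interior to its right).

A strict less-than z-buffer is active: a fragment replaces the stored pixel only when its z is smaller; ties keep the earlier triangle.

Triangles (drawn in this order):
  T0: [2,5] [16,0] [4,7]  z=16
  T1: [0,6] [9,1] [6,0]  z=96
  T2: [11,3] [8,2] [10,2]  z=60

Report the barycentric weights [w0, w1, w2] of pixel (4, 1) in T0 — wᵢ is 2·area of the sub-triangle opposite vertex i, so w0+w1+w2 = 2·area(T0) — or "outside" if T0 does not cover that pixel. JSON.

T0:
  2·area = 38
  edge (2, 5)→(16, 0): d=(14,-5) top-left  bias=+0
  edge (16, 0)→(4, 7): d=(-12,7) right/bottom  bias=-1
  edge (4, 7)→(2, 5): d=(-2,-2) top-left  bias=+0
    (4,1)@(9, 3): e=[7,13,18] → X
    (5,1)@(11, 3): e=[17,-1,22] → .
    (1,2)@(3, 5): e=[5,31,2] → X
    (2,2)@(5, 5): e=[15,17,6] → X
    (3,2)@(7, 5): e=[25,3,10] → X
    (4,2)@(9, 5): e=[35,-11,14] → .
    (1,3)@(3, 7): e=[33,7,-2] → .
    (2,3)@(5, 7): e=[43,-7,2] → .
    (3,3)@(7, 7): e=[53,-21,6] → .
  covered (4 px):
    . . . . . . . .
    . . . . X . . .
    . X X X . . . .
    . . . . . . . .
T1:
  2·area = 24  (B↔C swapped to make it positive)
  edge (0, 6)→(6, 0): d=(6,-6) top-left  bias=+0
  edge (6, 0)→(9, 1): d=(3,1) right/bottom  bias=-1
  edge (9, 1)→(0, 6): d=(-9,5) right/bottom  bias=-1
    (2,0)@(5, 1): e=[0,4,20] → X  [on edge]
    (3,0)@(7, 1): e=[12,2,10] → X
    (4,0)@(9, 1): e=[24,0,0] → .  [on edge]
    (1,1)@(3, 3): e=[0,12,12] → X  [on edge]
    (3,1)@(7, 3): e=[24,8,-8] → .
    (7,1)@(15, 3): e=[72,0,-48] → .  [on edge]
    (0,2)@(1, 5): e=[0,20,4] → X  [on edge]
    (1,2)@(3, 5): e=[12,18,-6] → .
    (2,2)@(5, 5): e=[24,16,-16] → .
    (0,3)@(1, 7): e=[12,26,-14] → .
  covered (5 px):
    . . X X . . . .
    . X X . . . . .
    X . . . . . . .
    . . . . . . . .
T2:
  2·area = 2
  edge (11, 3)→(8, 2): d=(-3,-1) top-left  bias=+0
  edge (8, 2)→(10, 2): d=(2,0) top-left  bias=+0
  edge (10, 2)→(11, 3): d=(1,1) right/bottom  bias=-1
    (2,0)@(5, 1): e=[0,-2,4] → .  [on edge]
    (4,0)@(9, 1): e=[4,-2,0] → .  [on edge]
    (5,1)@(11, 3): e=[0,2,0] → .  [on edge]
    (6,2)@(13, 5): e=[-4,6,0] → .  [on edge]
    (7,3)@(15, 7): e=[-8,10,0] → .  [on edge]
  covered (0 px):
    . . . . . . . .
    . . . . . . . .
    . . . . . . . .
    . . . . . . . .

Answer: [13,18,7]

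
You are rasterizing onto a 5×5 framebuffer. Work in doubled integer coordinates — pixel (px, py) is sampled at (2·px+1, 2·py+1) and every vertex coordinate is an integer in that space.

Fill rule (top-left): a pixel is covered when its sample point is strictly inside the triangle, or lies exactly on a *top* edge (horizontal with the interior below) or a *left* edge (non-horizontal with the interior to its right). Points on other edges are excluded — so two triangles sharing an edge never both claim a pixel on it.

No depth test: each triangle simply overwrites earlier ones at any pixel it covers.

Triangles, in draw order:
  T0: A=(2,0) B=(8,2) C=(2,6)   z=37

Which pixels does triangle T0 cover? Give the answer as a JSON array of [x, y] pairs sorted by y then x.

T0:
  2·area = 36
  edge (2, 0)→(8, 2): d=(6,2) right/bottom  bias=-1
  edge (8, 2)→(2, 6): d=(-6,4) right/bottom  bias=-1
  edge (2, 6)→(2, 0): d=(0,-6) top-left  bias=+0
    (1,0)@(3, 1): e=[4,26,6] → █
    (2,0)@(5, 1): e=[0,18,18] → ·  [on edge]
    (1,1)@(3, 3): e=[16,14,6] → █
    (2,1)@(5, 3): e=[12,6,18] → █
    (3,1)@(7, 3): e=[8,-2,30] → ·
    (1,2)@(3, 5): e=[28,2,6] → █
    (2,2)@(5, 5): e=[24,-6,18] → ·
    (1,3)@(3, 7): e=[40,-10,6] → ·
  covered (4 px):
    · █ · · ·
    · █ █ · ·
    · █ · · ·
    · · · · ·
    · · · · ·

Result: [[1,0],[1,1],[2,1],[1,2]]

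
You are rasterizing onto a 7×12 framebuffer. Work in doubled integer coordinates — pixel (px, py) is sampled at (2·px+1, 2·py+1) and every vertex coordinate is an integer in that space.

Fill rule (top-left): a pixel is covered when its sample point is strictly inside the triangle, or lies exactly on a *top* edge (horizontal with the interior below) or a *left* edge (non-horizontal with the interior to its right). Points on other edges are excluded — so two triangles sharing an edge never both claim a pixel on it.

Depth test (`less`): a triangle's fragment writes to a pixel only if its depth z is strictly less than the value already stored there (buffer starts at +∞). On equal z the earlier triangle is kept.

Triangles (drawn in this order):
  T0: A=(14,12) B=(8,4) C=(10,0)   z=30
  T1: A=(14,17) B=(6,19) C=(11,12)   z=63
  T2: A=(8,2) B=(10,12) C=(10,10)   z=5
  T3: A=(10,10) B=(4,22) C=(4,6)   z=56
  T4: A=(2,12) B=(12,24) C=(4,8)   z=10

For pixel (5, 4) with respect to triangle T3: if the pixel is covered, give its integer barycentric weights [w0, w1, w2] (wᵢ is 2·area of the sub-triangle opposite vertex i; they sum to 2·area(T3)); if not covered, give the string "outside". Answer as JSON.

T0:
  2·area = 40
  edge (14, 12)→(8, 4): d=(-6,-8) top-left  bias=+0
  edge (8, 4)→(10, 0): d=(2,-4) top-left  bias=+0
  edge (10, 0)→(14, 12): d=(4,12) right/bottom  bias=-1
    (4,1)@(9, 3): e=[14,2,24] → #
    (5,1)@(11, 3): e=[30,10,0] → ·  [on edge]
    (4,2)@(9, 5): e=[2,6,32] → #
    (5,2)@(11, 5): e=[18,14,8] → #
    (6,2)@(13, 5): e=[34,22,-16] → ·
    (4,3)@(9, 7): e=[-10,10,40] → ·
    (5,3)@(11, 7): e=[6,18,16] → #
    (6,3)@(13, 7): e=[22,26,-8] → ·
    (5,4)@(11, 9): e=[-6,22,24] → ·
    (6,4)@(13, 9): e=[10,30,0] → ·  [on edge]
  covered (4 px):
    · · · · · · ·
    · · · · # · ·
    · · · · # # ·
    · · · · · # ·
    · · · · · · ·
    · · · · · · ·
    · · · · · · ·
    · · · · · · ·
    · · · · · · ·
    · · · · · · ·
    · · · · · · ·
    · · · · · · ·
T1:
  2·area = 46
  edge (14, 17)→(6, 19): d=(-8,2) right/bottom  bias=-1
  edge (6, 19)→(11, 12): d=(5,-7) top-left  bias=+0
  edge (11, 12)→(14, 17): d=(3,5) right/bottom  bias=-1
    (5,6)@(11, 13): e=[38,5,3] → #
    (6,6)@(13, 13): e=[34,19,-7] → ·
    (4,7)@(9, 15): e=[26,1,19] → #
    (6,7)@(13, 15): e=[18,29,-1] → ·
    (4,8)@(9, 17): e=[10,11,25] → #
    (6,8)@(13, 17): e=[2,39,5] → #
    (4,9)@(9, 19): e=[-6,21,31] → ·
    (5,9)@(11, 19): e=[-10,35,21] → ·
    (6,9)@(13, 19): e=[-14,49,11] → ·
  covered (6 px):
    · · · · · · ·
    · · · · · · ·
    · · · · · · ·
    · · · · · · ·
    · · · · · · ·
    · · · · · · ·
    · · · · · # ·
    · · · · # # ·
    · · · · # # #
    · · · · · · ·
    · · · · · · ·
    · · · · · · ·
T2:
  2·area = 4  (B↔C swapped to make it positive)
  edge (8, 2)→(10, 10): d=(2,8) right/bottom  bias=-1
  edge (10, 10)→(10, 12): d=(0,2) right/bottom  bias=-1
  edge (10, 12)→(8, 2): d=(-2,-10) top-left  bias=+0
    (4,3)@(9, 7): e=[2,2,0] → #  [on edge]
    (5,3)@(11, 7): e=[-14,-2,20] → ·
    (4,4)@(9, 9): e=[6,2,-4] → ·
    (5,8)@(11, 17): e=[6,-2,0] → ·  [on edge]
  covered (1 px):
    · · · · · · ·
    · · · · · · ·
    · · · · · · ·
    · · · · # · ·
    · · · · · · ·
    · · · · · · ·
    · · · · · · ·
    · · · · · · ·
    · · · · · · ·
    · · · · · · ·
    · · · · · · ·
    · · · · · · ·
T3:
  2·area = 96
  edge (10, 10)→(4, 22): d=(-6,12) right/bottom  bias=-1
  edge (4, 22)→(4, 6): d=(0,-16) top-left  bias=+0
  edge (4, 6)→(10, 10): d=(6,4) right/bottom  bias=-1
    (2,3)@(5, 7): e=[78,16,2] → #
    (3,3)@(7, 7): e=[54,48,-6] → ·
    (2,4)@(5, 9): e=[66,16,14] → #
    (3,4)@(7, 9): e=[42,48,6] → #
    (4,4)@(9, 9): e=[18,80,-2] → ·
    (2,5)@(5, 11): e=[54,16,26] → #
    (4,5)@(9, 11): e=[6,80,10] → #
    (5,5)@(11, 11): e=[-18,112,2] → ·
    (2,6)@(5, 13): e=[42,16,38] → #
    (4,6)@(9, 13): e=[-6,80,22] → ·
    (2,7)@(5, 15): e=[30,16,50] → #
    (4,7)@(9, 15): e=[-18,80,34] → ·
  covered (12 px):
    · · · · · · ·
    · · · · · · ·
    · · · · · · ·
    · · # · · · ·
    · · # # · · ·
    · · # # # · ·
    · · # # · · ·
    · · # # · · ·
    · · # · · · ·
    · · # · · · ·
    · · · · · · ·
    · · · · · · ·
T4:
  2·area = 64  (B↔C swapped to make it positive)
  edge (2, 12)→(4, 8): d=(2,-4) top-left  bias=+0
  edge (4, 8)→(12, 24): d=(8,16) right/bottom  bias=-1
  edge (12, 24)→(2, 12): d=(-10,-12) top-left  bias=+0
    (1,5)@(3, 11): e=[2,40,22] → #
    (2,5)@(5, 11): e=[10,8,46] → #
    (3,5)@(7, 11): e=[18,-24,70] → ·
    (1,6)@(3, 13): e=[6,56,2] → #
    (3,6)@(7, 13): e=[22,-8,50] → ·
    (1,7)@(3, 15): e=[10,72,-18] → ·
    (2,7)@(5, 15): e=[18,40,6] → #
    (3,7)@(7, 15): e=[26,8,30] → #
    (4,7)@(9, 15): e=[34,-24,54] → ·
    (2,8)@(5, 17): e=[22,56,-14] → ·
    (3,8)@(7, 17): e=[30,24,10] → #
    (4,8)@(9, 17): e=[38,-8,34] → ·
  covered (8 px):
    · · · · · · ·
    · · · · · · ·
    · · · · · · ·
    · · · · · · ·
    · · · · · · ·
    · # # · · · ·
    · # # · · · ·
    · · # # · · ·
    · · · # · · ·
    · · · · # · ·
    · · · · · · ·
    · · · · · · ·

Result: "outside"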